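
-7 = -7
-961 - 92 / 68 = -16360 / 17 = -962.35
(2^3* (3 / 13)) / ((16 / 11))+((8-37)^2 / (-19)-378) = -207971 / 494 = -420.99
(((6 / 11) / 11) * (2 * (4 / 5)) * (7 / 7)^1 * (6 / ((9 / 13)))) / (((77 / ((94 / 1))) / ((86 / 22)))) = 3.28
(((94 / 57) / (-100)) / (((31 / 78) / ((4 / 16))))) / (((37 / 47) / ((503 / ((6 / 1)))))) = -14444651 / 13075800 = -1.10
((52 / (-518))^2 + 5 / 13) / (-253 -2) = -114731 / 74124505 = -0.00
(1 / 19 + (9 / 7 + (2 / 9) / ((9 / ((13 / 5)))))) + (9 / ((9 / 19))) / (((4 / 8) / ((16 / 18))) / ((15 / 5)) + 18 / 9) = 543404 / 53865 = 10.09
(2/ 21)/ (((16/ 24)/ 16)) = 16/ 7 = 2.29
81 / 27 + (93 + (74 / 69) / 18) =59653 / 621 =96.06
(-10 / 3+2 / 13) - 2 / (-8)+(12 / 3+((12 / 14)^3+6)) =412025 / 53508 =7.70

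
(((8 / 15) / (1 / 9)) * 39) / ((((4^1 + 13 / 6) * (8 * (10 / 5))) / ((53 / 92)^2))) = 985959 / 1565840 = 0.63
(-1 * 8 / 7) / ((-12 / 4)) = 8 / 21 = 0.38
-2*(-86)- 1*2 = 170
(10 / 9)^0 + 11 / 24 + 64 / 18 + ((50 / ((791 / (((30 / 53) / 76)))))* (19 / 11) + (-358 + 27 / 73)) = -854676402703 / 2423820168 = -352.62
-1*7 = -7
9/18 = 0.50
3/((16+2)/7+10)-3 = -243/88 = -2.76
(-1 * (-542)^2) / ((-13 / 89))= 26144996 / 13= 2011153.54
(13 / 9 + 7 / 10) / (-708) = -193 / 63720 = -0.00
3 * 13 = 39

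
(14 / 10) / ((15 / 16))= 112 / 75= 1.49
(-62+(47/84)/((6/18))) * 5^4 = -1055625/28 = -37700.89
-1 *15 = -15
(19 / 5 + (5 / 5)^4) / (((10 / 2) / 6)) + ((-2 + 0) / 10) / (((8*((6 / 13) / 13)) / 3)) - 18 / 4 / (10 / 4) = 1.85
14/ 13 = 1.08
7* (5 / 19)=35 / 19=1.84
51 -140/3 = 13/3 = 4.33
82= 82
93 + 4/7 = 655/7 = 93.57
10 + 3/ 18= 10.17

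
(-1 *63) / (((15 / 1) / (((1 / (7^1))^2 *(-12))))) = 36 / 35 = 1.03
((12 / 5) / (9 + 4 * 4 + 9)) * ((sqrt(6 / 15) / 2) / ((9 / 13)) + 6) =13 * sqrt(10) / 1275 + 36 / 85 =0.46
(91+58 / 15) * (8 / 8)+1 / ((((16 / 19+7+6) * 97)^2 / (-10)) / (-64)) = 926107690783 / 9762166815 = 94.87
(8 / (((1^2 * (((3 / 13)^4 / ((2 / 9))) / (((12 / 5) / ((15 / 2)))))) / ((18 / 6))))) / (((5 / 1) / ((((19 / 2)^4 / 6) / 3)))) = 14888392324 / 273375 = 54461.43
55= 55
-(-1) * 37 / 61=37 / 61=0.61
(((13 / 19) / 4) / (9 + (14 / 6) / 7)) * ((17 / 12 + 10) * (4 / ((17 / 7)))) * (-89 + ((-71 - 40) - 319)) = -924339 / 5168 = -178.86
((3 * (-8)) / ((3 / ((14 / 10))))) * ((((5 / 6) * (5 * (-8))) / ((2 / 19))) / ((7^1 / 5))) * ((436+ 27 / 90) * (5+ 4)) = 9947640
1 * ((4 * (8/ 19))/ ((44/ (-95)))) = -40/ 11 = -3.64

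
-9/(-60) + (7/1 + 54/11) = 2653/220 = 12.06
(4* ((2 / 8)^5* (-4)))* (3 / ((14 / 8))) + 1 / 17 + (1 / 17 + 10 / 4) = 4933 / 1904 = 2.59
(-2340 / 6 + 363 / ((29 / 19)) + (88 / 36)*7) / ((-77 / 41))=1445291 / 20097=71.92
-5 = -5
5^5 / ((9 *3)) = 3125 / 27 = 115.74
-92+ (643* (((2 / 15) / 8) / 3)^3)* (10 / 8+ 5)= -85846397 / 933120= -92.00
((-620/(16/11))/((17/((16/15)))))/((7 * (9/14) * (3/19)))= -51832/1377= -37.64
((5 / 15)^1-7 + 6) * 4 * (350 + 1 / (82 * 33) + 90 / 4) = -4031944 / 4059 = -993.33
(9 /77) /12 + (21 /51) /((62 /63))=69495 /162316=0.43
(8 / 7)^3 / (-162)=-256 / 27783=-0.01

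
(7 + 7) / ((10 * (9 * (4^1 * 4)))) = 7 / 720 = 0.01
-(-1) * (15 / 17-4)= -53 / 17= -3.12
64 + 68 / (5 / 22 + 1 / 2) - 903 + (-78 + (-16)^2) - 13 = -1161 / 2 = -580.50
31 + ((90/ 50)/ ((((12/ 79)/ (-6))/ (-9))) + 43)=7139/ 10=713.90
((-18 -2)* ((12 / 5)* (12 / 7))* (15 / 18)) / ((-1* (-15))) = -32 / 7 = -4.57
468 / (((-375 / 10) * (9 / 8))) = -832 / 75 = -11.09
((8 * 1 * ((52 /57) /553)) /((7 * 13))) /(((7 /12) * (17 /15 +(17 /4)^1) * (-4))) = -0.00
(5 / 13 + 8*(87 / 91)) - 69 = -5548 / 91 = -60.97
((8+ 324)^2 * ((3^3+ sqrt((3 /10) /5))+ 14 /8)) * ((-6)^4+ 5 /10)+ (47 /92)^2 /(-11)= 71452708 * sqrt(6) /5+ 382520643221631 /93104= 4143535245.04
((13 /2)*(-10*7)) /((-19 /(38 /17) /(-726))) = -660660 /17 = -38862.35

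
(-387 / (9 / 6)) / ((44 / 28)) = -1806 / 11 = -164.18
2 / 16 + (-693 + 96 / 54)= -49759 / 72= -691.10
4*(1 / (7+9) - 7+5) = -31 / 4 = -7.75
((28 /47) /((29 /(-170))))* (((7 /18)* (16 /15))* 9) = -53312 /4089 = -13.04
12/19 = 0.63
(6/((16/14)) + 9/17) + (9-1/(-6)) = 3049/204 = 14.95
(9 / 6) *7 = 21 / 2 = 10.50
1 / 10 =0.10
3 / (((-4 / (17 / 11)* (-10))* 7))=51 / 3080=0.02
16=16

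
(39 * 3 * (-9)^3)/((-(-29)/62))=-5288166/29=-182350.55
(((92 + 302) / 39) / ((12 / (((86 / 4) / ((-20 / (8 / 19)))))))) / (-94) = 8471 / 2089620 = 0.00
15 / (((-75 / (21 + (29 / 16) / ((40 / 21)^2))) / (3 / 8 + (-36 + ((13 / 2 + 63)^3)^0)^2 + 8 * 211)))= -12827916423 / 1024000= -12527.26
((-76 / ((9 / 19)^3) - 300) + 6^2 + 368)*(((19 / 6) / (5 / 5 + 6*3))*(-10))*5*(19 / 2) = 105798650 / 2187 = 48376.15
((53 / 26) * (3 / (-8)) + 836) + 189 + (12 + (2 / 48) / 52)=1293223 / 1248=1036.24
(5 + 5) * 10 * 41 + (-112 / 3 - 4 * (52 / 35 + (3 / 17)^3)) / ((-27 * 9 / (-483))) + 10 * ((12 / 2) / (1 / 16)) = 29690904424 / 5969295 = 4973.94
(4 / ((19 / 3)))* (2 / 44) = 6 / 209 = 0.03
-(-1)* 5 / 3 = 5 / 3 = 1.67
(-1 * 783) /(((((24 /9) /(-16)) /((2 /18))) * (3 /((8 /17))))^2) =-8.56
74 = 74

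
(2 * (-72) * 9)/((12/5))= -540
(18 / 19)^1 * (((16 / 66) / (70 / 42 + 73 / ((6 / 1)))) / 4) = 72 / 17347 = 0.00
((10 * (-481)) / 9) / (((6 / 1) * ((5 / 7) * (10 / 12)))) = -6734 / 45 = -149.64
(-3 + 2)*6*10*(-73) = 4380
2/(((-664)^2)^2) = 1/97194641408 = 0.00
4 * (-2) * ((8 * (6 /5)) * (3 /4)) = -57.60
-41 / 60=-0.68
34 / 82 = 17 / 41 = 0.41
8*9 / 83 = 72 / 83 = 0.87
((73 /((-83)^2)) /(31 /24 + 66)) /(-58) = -876 /322646315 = -0.00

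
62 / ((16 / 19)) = 589 / 8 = 73.62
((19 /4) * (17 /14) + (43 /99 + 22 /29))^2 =1252458671689 /25848922176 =48.45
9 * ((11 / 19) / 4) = 99 / 76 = 1.30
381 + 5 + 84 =470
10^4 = 10000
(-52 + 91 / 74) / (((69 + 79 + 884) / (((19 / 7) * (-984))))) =2926703 / 22274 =131.40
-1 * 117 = -117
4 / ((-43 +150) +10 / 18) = 9 / 242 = 0.04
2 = 2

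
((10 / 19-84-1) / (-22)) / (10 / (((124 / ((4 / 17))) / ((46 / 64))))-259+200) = -2255560 / 34650319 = -0.07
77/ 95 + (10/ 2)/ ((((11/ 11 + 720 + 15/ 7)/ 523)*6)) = 4077619/ 2885340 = 1.41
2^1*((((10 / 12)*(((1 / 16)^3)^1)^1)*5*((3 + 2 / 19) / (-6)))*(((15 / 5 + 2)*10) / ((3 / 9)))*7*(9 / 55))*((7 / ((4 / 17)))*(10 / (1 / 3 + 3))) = -55290375 / 3424256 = -16.15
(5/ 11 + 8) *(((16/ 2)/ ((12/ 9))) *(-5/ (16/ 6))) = -4185/ 44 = -95.11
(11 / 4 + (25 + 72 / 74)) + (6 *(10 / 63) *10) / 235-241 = -212.24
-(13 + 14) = -27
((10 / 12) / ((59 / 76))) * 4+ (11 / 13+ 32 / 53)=5.74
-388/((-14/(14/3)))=388/3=129.33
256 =256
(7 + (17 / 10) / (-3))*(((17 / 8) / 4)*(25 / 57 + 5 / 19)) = 3281 / 1368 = 2.40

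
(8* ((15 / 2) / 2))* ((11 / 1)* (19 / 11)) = 570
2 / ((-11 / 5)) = -10 / 11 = -0.91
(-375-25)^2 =160000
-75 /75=-1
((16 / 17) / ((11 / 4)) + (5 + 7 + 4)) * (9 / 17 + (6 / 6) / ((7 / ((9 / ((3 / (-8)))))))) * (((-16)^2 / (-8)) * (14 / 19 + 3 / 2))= 84345600 / 24871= 3391.32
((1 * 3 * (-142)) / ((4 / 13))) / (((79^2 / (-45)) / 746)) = 46477665 / 6241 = 7447.15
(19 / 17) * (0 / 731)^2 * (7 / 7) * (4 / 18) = 0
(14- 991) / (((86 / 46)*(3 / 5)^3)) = -2808875 / 1161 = -2419.36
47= 47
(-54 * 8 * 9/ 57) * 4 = -5184/ 19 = -272.84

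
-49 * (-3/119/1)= 21/17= 1.24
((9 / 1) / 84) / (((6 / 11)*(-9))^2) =121 / 27216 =0.00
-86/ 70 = -43/ 35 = -1.23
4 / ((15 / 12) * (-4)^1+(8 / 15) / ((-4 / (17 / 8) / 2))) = -0.72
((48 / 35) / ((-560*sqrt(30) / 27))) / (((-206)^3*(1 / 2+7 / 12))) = 81*sqrt(30) / 348033549500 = 0.00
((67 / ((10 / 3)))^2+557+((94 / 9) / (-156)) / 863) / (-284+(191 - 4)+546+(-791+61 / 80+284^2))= 116440959452 / 9731354261265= 0.01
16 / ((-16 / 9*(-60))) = 3 / 20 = 0.15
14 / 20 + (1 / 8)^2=0.72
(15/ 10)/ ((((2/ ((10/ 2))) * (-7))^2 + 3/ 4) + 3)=0.13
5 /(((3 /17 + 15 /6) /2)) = 340 /91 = 3.74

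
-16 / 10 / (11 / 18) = -144 / 55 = -2.62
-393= -393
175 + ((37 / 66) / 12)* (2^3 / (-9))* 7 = 174.71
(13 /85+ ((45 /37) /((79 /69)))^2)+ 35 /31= 2.41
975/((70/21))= 585/2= 292.50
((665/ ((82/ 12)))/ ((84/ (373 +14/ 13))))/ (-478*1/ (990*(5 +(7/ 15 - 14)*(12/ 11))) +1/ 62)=69215978655/ 10473983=6608.37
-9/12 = -3/4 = -0.75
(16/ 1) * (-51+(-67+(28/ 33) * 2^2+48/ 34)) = -1016032/ 561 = -1811.11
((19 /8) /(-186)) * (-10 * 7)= 665 /744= 0.89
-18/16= -9/8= -1.12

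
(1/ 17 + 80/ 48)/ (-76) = -22/ 969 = -0.02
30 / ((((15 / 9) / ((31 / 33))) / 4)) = 744 / 11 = 67.64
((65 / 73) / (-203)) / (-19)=65 / 281561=0.00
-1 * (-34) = 34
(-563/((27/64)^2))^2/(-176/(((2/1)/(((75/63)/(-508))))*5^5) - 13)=-590946901164032000/767729057391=-769733.67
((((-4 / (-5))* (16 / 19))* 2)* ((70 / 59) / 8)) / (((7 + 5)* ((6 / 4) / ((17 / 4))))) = 476 / 10089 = 0.05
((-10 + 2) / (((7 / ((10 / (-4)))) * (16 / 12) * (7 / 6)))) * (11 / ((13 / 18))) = 17820 / 637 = 27.97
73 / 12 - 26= -239 / 12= -19.92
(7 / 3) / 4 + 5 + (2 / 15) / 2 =113 / 20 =5.65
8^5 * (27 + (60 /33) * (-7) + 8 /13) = 69763072 /143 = 487853.65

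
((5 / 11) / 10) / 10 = 1 / 220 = 0.00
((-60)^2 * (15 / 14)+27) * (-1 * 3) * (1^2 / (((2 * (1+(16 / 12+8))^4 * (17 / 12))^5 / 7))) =-2211545280205989792 / 953846484877475711724991325881391057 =-0.00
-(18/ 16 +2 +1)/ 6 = -11/ 16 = -0.69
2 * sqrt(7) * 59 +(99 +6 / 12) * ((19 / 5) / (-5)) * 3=-11343 / 50 +118 * sqrt(7)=85.34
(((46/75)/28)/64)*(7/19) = 23/182400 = 0.00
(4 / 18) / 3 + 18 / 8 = 251 / 108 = 2.32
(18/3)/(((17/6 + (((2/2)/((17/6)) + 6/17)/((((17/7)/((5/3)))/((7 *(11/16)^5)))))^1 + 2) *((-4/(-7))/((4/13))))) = 0.60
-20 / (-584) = 5 / 146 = 0.03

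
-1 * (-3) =3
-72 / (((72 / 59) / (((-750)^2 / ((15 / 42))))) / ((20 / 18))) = -103250000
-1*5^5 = -3125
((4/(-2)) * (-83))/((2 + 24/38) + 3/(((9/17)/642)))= 1577/34586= 0.05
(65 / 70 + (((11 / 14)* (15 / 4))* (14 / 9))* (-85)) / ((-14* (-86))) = -0.32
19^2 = 361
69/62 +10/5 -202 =-198.89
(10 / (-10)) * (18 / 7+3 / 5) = -111 / 35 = -3.17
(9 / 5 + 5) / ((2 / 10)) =34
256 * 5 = 1280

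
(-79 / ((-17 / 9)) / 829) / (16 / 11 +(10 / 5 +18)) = 7821 / 3325948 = 0.00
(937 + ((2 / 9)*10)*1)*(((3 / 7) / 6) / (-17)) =-8453 / 2142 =-3.95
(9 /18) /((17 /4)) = 2 /17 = 0.12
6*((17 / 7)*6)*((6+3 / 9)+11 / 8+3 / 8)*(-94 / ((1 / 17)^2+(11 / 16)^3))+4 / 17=-3119282553508 / 15420615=-202280.04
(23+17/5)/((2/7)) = 462/5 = 92.40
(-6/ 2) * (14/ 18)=-7/ 3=-2.33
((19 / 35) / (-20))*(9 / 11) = -171 / 7700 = -0.02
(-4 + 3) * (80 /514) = -40 /257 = -0.16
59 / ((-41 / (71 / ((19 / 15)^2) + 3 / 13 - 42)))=-687468 / 192413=-3.57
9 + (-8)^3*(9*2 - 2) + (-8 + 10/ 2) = -8186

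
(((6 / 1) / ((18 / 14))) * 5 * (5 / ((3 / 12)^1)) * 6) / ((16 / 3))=525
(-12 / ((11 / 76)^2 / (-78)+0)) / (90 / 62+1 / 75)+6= 483546306 / 15851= 30505.73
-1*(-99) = 99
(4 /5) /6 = 2 /15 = 0.13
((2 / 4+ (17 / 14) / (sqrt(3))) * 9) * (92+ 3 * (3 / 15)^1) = 4167 / 10+ 23613 * sqrt(3) / 70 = 1000.97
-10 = -10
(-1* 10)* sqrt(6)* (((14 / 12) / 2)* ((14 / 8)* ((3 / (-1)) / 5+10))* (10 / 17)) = -11515* sqrt(6) / 204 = -138.26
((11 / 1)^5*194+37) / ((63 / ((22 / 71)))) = 687366482 / 4473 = 153670.13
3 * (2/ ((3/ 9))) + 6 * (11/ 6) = 29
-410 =-410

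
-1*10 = -10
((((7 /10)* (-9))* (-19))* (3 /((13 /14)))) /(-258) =-1.50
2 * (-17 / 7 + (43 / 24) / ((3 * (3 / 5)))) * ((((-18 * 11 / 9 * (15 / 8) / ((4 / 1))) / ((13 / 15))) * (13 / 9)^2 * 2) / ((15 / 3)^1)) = 1549405 / 54432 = 28.46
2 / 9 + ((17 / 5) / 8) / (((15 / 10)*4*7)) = 1171 / 5040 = 0.23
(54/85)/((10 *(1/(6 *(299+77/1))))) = 60912/425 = 143.32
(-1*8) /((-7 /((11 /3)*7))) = 29.33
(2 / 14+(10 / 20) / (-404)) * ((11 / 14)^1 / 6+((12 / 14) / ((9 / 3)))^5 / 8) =7064553 / 380241568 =0.02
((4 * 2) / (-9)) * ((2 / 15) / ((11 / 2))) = -32 / 1485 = -0.02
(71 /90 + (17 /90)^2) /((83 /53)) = 353987 /672300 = 0.53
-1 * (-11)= 11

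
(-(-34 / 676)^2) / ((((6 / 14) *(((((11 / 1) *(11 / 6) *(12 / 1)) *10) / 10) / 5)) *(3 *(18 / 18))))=-0.00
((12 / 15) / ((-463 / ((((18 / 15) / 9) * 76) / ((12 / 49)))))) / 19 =-392 / 104175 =-0.00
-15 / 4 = -3.75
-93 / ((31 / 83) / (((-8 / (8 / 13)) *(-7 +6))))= -3237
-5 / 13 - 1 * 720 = -720.38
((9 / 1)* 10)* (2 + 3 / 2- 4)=-45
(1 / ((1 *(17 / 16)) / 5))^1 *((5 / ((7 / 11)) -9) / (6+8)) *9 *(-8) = 23040 / 833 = 27.66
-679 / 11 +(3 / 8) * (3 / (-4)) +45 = -5987 / 352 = -17.01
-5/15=-1/3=-0.33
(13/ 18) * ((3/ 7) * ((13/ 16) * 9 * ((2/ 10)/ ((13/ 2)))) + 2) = 7631/ 5040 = 1.51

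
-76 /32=-2.38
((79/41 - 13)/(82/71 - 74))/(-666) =-16117/70613316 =-0.00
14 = 14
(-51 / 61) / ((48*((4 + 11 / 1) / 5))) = -17 / 2928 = -0.01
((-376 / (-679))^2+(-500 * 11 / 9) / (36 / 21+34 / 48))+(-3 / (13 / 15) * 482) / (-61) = -9114512323162 / 40582211943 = -224.59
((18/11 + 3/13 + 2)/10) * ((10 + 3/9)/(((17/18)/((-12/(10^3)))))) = -154287/3038750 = -0.05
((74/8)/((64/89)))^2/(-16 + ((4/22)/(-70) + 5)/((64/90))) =-834976373/45277184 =-18.44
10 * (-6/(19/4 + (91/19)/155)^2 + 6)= 60661227220/1057276587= 57.37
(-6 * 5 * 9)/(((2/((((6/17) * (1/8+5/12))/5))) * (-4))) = 1.29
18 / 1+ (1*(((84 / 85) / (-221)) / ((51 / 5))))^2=73426485682 / 4079249161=18.00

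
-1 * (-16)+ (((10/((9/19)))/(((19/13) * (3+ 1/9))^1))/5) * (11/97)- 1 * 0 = 21871/1358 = 16.11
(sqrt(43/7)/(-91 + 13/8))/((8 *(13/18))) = -18 *sqrt(301)/65065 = -0.00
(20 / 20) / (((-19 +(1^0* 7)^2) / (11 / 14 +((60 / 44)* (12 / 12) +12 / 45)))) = 5581 / 69300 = 0.08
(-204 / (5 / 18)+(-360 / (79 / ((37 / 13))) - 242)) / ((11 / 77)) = -35562898 / 5135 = -6925.59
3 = 3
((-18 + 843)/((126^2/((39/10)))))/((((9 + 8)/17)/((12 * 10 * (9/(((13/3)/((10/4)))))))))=12375/98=126.28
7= 7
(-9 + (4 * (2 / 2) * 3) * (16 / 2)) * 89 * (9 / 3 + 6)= 69687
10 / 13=0.77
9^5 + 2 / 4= 118099 / 2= 59049.50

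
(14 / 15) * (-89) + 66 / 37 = -45112 / 555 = -81.28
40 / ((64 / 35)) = 175 / 8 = 21.88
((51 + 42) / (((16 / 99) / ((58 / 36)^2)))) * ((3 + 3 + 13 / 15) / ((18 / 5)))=29538443 / 10368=2849.00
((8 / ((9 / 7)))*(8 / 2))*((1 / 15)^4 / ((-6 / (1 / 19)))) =-112 / 25970625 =-0.00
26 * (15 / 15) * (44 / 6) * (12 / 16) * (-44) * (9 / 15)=-18876 / 5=-3775.20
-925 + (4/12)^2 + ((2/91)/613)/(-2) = -464337701/502047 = -924.89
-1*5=-5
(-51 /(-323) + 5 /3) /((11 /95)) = 520 /33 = 15.76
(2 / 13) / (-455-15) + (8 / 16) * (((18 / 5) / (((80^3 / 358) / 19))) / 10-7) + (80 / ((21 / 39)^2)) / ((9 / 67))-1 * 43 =6924023355465659 / 3448972800000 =2007.56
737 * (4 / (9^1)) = 2948 / 9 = 327.56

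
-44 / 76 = -11 / 19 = -0.58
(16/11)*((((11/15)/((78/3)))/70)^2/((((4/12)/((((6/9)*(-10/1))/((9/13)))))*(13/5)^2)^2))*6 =8800/340075827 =0.00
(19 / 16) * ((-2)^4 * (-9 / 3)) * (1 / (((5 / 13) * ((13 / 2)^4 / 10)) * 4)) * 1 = -456 / 2197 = -0.21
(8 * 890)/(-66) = -3560/33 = -107.88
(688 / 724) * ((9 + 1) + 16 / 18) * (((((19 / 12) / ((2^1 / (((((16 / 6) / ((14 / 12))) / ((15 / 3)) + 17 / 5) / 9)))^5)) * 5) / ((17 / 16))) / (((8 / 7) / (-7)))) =-36765 / 172312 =-0.21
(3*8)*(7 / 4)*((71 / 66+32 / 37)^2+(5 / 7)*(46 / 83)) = 14419742021 / 82493202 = 174.80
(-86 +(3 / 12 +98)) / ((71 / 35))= 1715 / 284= 6.04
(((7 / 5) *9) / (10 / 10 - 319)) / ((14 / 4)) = -3 / 265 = -0.01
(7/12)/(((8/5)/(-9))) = -105/32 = -3.28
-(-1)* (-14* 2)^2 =784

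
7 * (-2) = -14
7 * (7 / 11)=49 / 11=4.45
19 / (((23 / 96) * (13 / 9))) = 16416 / 299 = 54.90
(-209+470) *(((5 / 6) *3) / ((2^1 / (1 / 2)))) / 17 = 1305 / 136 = 9.60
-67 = -67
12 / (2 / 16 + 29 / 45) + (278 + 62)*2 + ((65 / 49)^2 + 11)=471110852 / 665077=708.36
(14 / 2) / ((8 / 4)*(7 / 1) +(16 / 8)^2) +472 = 8503 / 18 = 472.39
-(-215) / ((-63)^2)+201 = 797984 / 3969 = 201.05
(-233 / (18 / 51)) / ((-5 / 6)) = 3961 / 5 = 792.20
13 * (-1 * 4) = -52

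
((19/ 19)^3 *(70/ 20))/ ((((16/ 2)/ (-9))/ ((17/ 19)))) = -1071/ 304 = -3.52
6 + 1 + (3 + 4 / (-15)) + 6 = 15.73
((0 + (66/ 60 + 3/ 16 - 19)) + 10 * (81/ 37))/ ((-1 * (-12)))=12371/ 35520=0.35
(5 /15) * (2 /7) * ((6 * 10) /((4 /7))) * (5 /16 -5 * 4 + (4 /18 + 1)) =-13295 /72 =-184.65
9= 9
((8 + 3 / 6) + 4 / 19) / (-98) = -331 / 3724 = -0.09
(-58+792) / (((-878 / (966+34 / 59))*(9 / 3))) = -20929276 / 77703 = -269.35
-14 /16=-7 /8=-0.88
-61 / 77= -0.79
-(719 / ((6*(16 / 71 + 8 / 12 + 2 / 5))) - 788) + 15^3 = 11201331 / 2752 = 4070.25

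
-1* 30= -30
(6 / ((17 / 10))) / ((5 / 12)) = 144 / 17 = 8.47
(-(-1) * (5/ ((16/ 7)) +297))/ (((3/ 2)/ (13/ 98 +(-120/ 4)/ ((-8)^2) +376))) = 939913089/ 12544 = 74929.30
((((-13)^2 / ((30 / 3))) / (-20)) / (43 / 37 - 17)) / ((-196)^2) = 6253 / 4502355200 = 0.00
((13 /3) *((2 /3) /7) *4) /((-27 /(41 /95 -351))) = 3463616 /161595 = 21.43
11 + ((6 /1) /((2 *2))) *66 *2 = 209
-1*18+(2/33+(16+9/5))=-0.14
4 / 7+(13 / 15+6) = 781 / 105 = 7.44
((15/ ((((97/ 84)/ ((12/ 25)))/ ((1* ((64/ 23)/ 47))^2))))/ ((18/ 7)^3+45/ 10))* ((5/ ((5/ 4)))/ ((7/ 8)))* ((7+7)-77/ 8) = 3776446464/ 185781333463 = 0.02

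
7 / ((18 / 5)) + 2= 71 / 18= 3.94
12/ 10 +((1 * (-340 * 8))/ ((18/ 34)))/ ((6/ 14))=-11986.95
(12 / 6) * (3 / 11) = 6 / 11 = 0.55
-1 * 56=-56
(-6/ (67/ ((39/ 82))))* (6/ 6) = -117/ 2747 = -0.04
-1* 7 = -7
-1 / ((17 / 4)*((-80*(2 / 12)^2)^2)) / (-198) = 0.00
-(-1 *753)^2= -567009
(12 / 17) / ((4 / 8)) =1.41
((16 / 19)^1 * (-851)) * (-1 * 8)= 108928 / 19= 5733.05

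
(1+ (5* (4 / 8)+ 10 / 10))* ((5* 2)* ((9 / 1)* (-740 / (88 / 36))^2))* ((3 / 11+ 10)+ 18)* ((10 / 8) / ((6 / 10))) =2909796665625 / 1331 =2186173302.50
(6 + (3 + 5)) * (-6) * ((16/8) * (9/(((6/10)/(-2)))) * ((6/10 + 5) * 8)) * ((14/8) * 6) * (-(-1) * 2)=4741632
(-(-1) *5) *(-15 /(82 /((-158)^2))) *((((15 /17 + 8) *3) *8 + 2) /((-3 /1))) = 1141478900 /697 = 1637702.87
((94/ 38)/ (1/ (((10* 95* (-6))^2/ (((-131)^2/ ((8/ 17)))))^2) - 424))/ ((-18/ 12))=111412108800000000/ 28644764228489522831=0.00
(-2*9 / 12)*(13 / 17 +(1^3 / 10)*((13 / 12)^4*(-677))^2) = -6355897673249033 / 48731258880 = -130427.53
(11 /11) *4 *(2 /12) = 2 /3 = 0.67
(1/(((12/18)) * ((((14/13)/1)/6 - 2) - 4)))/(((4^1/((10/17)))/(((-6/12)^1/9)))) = 65/30872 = 0.00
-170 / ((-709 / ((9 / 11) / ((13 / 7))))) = 10710 / 101387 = 0.11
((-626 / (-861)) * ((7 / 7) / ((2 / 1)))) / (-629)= -313 / 541569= -0.00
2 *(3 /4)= 3 /2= 1.50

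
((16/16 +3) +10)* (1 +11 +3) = 210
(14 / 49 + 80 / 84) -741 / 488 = -0.28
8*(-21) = -168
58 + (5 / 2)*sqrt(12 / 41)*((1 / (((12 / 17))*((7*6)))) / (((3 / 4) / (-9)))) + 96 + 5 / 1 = 159 - 85*sqrt(123) / 1722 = 158.45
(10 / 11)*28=280 / 11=25.45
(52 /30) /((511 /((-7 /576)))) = -13 /315360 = -0.00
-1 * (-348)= 348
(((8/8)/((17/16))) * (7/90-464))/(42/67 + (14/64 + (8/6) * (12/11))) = -7877622016/41498955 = -189.83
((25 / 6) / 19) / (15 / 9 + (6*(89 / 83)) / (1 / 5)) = 83 / 12806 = 0.01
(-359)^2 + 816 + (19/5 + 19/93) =60310967/465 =129701.00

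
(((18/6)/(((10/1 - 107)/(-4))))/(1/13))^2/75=8112/235225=0.03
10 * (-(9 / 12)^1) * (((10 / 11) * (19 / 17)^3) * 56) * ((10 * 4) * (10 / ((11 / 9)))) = -103708080000 / 594473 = -174453.81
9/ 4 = 2.25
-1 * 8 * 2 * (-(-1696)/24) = -3392/3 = -1130.67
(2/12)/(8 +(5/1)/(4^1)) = 0.02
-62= -62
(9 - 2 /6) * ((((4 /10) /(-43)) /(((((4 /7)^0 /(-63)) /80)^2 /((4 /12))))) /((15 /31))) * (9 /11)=-545965056 /473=-1154260.16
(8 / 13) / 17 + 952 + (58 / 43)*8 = 9149744 / 9503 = 962.83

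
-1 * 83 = -83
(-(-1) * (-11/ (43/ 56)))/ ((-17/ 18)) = 15.17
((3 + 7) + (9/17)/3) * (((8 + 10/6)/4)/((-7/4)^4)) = 321088/122451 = 2.62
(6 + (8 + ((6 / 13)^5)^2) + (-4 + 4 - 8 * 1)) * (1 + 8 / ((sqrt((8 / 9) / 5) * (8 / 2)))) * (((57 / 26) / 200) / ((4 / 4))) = 0.38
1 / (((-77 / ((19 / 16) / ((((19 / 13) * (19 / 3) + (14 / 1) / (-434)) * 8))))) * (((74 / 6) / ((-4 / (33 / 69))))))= 1584999 / 11183760896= 0.00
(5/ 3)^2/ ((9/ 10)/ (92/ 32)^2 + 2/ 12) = 132250/ 13119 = 10.08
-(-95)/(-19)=-5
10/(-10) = -1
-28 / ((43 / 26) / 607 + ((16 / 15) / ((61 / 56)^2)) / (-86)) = 1060570285320 / 292736881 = 3622.95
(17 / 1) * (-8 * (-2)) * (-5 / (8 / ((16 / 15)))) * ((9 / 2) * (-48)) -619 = 38549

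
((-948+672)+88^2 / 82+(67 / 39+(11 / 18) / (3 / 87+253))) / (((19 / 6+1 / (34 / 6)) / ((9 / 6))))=-80.69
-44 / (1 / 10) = -440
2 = 2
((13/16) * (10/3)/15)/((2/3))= 13/48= 0.27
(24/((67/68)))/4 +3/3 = 475/67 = 7.09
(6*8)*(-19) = -912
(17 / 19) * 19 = 17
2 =2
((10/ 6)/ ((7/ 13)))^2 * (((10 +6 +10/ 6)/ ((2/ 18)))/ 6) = 223925/ 882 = 253.88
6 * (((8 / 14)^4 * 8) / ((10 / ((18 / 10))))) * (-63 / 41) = -497664 / 351575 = -1.42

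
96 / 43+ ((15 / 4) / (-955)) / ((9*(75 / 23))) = 16501411 / 7391700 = 2.23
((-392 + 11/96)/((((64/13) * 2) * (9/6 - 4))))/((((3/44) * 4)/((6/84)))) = 5379803/1290240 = 4.17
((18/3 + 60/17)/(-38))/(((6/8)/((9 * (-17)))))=972/19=51.16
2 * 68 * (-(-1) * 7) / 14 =68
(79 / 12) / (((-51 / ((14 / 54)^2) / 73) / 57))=-36.10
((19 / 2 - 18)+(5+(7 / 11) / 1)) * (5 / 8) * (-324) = 25515 / 44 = 579.89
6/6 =1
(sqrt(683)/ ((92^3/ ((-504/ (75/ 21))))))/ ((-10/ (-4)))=-441 * sqrt(683)/ 6083500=-0.00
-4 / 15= -0.27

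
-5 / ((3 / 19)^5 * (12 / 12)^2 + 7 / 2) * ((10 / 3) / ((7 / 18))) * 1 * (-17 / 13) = 25256209800 / 1577319289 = 16.01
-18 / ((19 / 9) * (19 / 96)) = -15552 / 361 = -43.08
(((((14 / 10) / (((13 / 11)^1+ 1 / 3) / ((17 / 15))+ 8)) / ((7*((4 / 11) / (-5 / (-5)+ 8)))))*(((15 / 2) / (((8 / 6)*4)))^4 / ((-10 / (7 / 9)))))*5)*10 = -6560544375 / 813694976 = -8.06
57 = 57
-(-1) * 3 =3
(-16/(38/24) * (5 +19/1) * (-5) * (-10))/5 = -46080/19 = -2425.26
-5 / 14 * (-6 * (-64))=-960 / 7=-137.14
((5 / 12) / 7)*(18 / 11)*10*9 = 675 / 77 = 8.77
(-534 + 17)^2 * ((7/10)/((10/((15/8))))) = 5613069/160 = 35081.68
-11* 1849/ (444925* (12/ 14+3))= -142373/ 12012975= -0.01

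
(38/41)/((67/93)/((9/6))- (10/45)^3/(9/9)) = 429381/217423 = 1.97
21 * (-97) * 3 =-6111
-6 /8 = -3 /4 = -0.75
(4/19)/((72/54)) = 3/19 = 0.16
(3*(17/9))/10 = 0.57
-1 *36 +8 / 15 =-532 / 15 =-35.47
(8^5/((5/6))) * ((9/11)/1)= 1769472/55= 32172.22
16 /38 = 8 /19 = 0.42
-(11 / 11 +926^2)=-857477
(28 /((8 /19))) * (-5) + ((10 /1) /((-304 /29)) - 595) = -141125 /152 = -928.45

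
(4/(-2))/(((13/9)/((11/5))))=-198/65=-3.05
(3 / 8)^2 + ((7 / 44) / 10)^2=13637 / 96800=0.14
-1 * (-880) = 880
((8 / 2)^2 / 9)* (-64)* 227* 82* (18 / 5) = -38121472 / 5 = -7624294.40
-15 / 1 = -15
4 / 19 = 0.21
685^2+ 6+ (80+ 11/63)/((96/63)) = 45051227/96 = 469283.61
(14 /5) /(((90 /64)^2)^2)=14680064 /20503125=0.72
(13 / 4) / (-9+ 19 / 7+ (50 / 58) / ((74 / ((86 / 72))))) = -135198 / 260903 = -0.52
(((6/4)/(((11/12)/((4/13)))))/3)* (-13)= -24/11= -2.18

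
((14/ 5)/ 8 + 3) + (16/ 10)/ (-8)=63/ 20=3.15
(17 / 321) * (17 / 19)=289 / 6099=0.05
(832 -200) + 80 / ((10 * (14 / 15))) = 4484 / 7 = 640.57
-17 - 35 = -52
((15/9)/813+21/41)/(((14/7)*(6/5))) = 0.21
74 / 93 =0.80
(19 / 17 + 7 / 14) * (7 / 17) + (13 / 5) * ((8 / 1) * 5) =60497 / 578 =104.67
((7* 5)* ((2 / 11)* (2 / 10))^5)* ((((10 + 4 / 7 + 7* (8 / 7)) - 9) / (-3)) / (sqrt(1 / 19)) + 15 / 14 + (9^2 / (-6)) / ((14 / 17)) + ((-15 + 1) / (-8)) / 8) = -3383 / 100656875 - 2144* sqrt(19) / 301970625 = -0.00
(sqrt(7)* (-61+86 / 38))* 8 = -8928* sqrt(7) / 19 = -1243.22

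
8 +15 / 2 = 31 / 2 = 15.50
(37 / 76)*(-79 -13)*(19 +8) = -22977 / 19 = -1209.32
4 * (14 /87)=56 /87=0.64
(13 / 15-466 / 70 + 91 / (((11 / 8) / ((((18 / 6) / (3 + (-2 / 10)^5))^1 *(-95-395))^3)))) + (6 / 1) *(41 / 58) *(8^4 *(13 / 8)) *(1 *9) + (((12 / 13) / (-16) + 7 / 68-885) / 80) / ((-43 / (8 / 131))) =-1555285619930565229960573651927 / 199690961318203825470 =-7788462781.01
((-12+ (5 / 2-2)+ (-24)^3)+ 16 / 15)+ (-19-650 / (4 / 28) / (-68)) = -3515563 / 255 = -13786.52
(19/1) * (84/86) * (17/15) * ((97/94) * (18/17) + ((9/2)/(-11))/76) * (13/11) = 26434863/978164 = 27.02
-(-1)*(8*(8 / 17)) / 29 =64 / 493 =0.13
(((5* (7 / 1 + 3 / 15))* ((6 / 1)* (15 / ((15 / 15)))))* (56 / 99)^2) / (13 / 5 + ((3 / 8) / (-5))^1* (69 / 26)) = 130457600 / 302137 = 431.78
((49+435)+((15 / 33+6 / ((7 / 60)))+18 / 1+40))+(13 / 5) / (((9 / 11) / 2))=2079827 / 3465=600.24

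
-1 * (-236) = 236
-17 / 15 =-1.13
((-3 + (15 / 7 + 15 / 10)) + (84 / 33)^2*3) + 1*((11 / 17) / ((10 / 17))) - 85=-270274 / 4235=-63.82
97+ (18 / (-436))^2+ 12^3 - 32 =1793.00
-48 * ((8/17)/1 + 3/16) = -537/17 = -31.59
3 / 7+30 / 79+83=46346 / 553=83.81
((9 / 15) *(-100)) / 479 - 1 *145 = -69515 / 479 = -145.13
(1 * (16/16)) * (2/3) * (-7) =-14/3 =-4.67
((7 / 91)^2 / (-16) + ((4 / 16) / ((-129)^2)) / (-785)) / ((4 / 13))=-13063861 / 10868569920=-0.00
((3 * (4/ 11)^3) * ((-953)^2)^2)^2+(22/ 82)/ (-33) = 3084968784532599329579995113431/ 217902003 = 14157597186165376045579.51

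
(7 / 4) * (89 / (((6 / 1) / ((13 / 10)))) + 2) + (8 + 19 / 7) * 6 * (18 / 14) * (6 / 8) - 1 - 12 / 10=1141139 / 11760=97.04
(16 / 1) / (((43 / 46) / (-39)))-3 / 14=-401985 / 602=-667.75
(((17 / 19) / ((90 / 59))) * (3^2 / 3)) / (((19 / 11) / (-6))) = -6.11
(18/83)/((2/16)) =144/83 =1.73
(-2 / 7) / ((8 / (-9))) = 9 / 28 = 0.32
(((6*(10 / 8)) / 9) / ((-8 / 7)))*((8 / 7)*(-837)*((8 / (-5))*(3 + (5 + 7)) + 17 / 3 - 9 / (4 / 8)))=-50685 / 2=-25342.50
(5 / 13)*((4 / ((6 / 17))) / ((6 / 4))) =340 / 117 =2.91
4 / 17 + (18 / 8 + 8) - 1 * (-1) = 11.49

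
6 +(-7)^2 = 55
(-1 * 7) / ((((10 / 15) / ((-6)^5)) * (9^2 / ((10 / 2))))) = 5040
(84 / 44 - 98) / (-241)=1057 / 2651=0.40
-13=-13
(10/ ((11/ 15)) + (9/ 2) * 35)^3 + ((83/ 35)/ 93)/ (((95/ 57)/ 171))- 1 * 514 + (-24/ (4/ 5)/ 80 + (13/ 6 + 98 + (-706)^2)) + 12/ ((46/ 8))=2745332689090652/ 498226575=5510209.26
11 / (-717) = -11 / 717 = -0.02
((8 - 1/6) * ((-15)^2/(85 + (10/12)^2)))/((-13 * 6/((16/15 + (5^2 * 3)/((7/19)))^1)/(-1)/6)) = 18178002/56147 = 323.76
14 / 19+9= 185 / 19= 9.74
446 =446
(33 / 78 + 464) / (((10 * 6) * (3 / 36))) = 2415 / 26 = 92.88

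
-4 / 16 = -1 / 4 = -0.25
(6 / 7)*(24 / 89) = 144 / 623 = 0.23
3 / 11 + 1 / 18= 65 / 198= 0.33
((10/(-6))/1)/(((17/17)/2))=-10/3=-3.33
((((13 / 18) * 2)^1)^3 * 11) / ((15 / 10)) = 48334 / 2187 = 22.10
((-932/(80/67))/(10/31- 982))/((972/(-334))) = -80818147/295799040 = -0.27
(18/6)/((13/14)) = 42/13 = 3.23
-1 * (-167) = 167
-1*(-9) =9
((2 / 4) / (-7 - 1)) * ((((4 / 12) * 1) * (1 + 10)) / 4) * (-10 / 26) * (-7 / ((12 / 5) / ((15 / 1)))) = -9625 / 9984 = -0.96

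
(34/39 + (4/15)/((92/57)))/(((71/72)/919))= 966.44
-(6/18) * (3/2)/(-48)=1/96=0.01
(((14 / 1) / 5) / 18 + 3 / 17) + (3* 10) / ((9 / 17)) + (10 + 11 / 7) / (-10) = 598063 / 10710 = 55.84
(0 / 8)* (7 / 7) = 0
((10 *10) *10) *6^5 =7776000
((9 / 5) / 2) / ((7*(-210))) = -3 / 4900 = -0.00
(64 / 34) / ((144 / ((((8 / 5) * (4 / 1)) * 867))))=1088 / 15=72.53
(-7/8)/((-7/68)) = 17/2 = 8.50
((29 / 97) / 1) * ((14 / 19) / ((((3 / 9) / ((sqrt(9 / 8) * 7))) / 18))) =115101 * sqrt(2) / 1843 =88.32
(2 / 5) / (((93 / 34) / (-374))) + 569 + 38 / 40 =958379 / 1860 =515.26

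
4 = 4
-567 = -567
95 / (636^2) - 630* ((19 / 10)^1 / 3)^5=-3042959782 / 47401875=-64.19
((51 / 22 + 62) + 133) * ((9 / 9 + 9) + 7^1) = 73797 / 22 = 3354.41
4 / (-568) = -1 / 142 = -0.01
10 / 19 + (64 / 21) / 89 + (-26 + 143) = 117.56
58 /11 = 5.27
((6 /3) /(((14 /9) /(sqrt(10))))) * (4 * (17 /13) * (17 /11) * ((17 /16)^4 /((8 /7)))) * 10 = 1086190605 * sqrt(10) /9371648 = 366.51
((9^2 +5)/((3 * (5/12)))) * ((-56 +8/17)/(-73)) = 324736/6205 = 52.33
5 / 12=0.42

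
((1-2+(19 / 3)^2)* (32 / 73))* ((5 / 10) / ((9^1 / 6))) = 11264 / 1971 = 5.71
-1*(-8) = 8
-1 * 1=-1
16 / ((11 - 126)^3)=-16 / 1520875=-0.00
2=2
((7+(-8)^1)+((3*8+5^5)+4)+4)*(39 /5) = 123084 /5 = 24616.80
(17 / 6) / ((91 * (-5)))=-17 / 2730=-0.01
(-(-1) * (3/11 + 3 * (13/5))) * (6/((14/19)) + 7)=122.24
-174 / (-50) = 87 / 25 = 3.48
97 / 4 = 24.25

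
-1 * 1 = -1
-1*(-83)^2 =-6889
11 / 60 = 0.18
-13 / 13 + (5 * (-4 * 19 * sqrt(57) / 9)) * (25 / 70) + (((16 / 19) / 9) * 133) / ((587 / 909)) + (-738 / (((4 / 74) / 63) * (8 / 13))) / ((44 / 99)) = -59073143181 / 18784-950 * sqrt(57) / 63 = -3144978.79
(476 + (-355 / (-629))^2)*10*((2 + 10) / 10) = 2261413692 / 395641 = 5715.82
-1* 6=-6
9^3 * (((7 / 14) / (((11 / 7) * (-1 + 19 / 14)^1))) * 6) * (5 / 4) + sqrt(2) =sqrt(2) + 107163 / 22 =4872.46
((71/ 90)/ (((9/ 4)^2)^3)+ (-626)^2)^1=9371653944628/ 23914845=391876.01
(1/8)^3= 1/512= 0.00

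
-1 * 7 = -7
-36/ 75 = -12/ 25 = -0.48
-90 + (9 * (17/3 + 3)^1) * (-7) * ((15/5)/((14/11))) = -1377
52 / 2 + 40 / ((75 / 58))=854 / 15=56.93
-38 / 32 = -19 / 16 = -1.19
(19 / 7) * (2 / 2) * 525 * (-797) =-1135725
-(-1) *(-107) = -107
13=13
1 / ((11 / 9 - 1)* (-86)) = -9 / 172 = -0.05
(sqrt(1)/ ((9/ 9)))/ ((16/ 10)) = 5/ 8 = 0.62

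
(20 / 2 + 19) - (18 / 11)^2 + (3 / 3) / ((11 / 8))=3273 / 121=27.05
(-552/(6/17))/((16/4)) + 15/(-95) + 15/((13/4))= -95476/247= -386.54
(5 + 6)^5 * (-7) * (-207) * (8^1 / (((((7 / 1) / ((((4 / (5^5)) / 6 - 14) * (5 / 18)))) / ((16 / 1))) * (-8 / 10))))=7778644766464 / 375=20743052710.57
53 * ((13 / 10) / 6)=689 / 60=11.48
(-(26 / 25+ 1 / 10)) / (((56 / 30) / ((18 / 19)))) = -81 / 140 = -0.58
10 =10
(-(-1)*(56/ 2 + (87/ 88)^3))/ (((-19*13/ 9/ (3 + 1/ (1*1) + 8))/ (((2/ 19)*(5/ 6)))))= -1.11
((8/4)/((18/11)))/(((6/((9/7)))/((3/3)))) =11/42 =0.26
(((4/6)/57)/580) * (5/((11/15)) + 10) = 37/109098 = 0.00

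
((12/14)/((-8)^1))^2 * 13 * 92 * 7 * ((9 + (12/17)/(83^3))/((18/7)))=26157543477/77763032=336.38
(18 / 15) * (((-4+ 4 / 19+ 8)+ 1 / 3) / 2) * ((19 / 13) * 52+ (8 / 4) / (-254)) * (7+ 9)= 39993744 / 12065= 3314.86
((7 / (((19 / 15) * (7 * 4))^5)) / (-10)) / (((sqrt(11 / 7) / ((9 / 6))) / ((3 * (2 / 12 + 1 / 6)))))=-455625 * sqrt(77) / 267863042822144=-0.00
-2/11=-0.18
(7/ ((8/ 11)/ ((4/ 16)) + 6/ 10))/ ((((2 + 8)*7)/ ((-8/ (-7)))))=44/ 1351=0.03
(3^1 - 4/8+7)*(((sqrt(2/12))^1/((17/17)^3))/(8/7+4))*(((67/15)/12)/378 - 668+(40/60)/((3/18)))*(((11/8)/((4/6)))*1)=-1032.77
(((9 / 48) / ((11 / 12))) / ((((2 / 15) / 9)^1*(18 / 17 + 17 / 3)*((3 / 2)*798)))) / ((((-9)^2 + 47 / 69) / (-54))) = -12826755 / 11312782096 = -0.00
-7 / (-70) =1 / 10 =0.10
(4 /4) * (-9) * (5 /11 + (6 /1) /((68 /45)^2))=-705465 /25432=-27.74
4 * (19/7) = 76/7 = 10.86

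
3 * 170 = 510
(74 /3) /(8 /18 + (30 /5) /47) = 43.12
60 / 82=30 / 41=0.73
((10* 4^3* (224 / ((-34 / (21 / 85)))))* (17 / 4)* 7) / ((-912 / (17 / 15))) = 10976 / 285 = 38.51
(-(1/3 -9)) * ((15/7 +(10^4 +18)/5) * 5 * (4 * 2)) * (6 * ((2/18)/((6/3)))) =14601808/63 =231774.73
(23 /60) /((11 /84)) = 161 /55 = 2.93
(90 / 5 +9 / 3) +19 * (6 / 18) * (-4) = -13 / 3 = -4.33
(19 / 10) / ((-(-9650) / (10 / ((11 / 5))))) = 19 / 21230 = 0.00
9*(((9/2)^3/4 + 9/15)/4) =33669/640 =52.61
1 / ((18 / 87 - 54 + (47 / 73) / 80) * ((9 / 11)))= -1862960 / 81981333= -0.02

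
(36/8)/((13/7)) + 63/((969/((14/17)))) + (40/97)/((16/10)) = 37866119/13848302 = 2.73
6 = 6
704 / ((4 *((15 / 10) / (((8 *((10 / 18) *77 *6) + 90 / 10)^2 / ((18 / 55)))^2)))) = 390057394302528218200 / 19683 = 19816968668522492.41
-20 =-20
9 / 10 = 0.90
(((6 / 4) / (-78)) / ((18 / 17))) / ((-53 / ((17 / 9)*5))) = 1445 / 446472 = 0.00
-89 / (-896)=89 / 896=0.10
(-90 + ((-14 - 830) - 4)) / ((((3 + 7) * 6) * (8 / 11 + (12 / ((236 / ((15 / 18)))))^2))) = -35916958 / 1675005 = -21.44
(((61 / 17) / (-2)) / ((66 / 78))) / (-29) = 793 / 10846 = 0.07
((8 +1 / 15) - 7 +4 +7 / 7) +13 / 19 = 1924 / 285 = 6.75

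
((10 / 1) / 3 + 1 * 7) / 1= 31 / 3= 10.33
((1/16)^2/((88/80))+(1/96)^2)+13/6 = 2.17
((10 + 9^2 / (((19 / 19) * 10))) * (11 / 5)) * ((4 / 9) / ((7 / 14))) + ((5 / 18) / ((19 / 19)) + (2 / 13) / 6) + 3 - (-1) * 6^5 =15238663 / 1950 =7814.70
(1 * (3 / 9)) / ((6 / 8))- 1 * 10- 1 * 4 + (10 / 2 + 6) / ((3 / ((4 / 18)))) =-344 / 27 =-12.74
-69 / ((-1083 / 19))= 23 / 19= 1.21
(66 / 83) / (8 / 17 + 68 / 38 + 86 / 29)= 103037 / 677114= 0.15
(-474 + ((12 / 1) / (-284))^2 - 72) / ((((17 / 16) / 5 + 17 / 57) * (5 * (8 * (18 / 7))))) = -122022047 / 11740489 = -10.39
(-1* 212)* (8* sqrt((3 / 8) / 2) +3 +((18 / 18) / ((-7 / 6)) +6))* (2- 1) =-12084 / 7- 424* sqrt(3) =-2460.68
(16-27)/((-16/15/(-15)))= -2475/16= -154.69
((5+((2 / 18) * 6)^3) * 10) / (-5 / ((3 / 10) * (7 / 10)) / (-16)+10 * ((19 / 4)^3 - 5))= 64064 / 1237671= 0.05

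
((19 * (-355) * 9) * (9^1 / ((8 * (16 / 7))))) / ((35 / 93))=-10162017 / 128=-79390.76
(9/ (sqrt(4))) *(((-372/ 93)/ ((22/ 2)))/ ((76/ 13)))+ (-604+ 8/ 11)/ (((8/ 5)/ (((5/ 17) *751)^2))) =-1111117236969/ 60401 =-18395676.18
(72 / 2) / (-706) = -18 / 353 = -0.05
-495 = -495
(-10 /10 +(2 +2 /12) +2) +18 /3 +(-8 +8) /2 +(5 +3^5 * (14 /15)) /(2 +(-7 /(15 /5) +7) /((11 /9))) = 47047 /960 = 49.01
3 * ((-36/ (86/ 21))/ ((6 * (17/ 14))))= -3.62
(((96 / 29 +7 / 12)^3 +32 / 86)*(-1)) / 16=-107650303697 / 28995204096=-3.71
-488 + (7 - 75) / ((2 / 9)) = -794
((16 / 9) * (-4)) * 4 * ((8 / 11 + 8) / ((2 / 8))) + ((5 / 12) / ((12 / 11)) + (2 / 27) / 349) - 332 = -2196759557 / 1658448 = -1324.59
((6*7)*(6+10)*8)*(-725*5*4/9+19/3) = -25881856/3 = -8627285.33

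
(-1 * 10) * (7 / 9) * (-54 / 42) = 10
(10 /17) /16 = 5 /136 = 0.04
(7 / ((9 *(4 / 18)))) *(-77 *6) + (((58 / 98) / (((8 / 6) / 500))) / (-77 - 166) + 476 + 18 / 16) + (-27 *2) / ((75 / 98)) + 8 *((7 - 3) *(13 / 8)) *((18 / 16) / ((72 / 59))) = -1847031031 / 1587600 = -1163.41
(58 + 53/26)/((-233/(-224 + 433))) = -326249/6058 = -53.85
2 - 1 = 1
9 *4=36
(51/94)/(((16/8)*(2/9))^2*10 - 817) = -4131/6205598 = -0.00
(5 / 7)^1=5 / 7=0.71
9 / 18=1 / 2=0.50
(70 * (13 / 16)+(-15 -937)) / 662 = -7161 / 5296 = -1.35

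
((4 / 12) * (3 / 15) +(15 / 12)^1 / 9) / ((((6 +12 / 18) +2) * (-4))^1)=-37 / 6240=-0.01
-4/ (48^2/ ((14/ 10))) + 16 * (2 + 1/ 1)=138233/ 2880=48.00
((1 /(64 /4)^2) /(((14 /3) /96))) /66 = 3 /2464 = 0.00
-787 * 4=-3148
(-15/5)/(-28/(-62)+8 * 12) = -93/2990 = -0.03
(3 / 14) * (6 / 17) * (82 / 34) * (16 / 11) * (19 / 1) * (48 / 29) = 5384448 / 645337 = 8.34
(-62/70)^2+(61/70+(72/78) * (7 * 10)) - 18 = 1537441/31850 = 48.27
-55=-55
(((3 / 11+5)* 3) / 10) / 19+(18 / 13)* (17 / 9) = 36661 / 13585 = 2.70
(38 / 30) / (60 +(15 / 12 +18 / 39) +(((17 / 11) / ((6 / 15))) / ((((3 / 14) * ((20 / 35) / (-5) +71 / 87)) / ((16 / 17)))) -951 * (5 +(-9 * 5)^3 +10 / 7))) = 162574412 / 11121867059691915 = 0.00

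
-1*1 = -1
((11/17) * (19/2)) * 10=1045/17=61.47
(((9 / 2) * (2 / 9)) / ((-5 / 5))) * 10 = -10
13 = 13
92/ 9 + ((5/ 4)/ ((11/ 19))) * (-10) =-2251/ 198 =-11.37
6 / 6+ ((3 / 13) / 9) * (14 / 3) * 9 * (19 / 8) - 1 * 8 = -231 / 52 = -4.44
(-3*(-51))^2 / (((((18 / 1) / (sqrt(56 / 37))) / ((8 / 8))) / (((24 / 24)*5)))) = 13005*sqrt(518) / 37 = 7999.70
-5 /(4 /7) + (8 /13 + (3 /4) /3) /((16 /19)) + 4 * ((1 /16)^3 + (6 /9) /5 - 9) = -8623789 /199680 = -43.19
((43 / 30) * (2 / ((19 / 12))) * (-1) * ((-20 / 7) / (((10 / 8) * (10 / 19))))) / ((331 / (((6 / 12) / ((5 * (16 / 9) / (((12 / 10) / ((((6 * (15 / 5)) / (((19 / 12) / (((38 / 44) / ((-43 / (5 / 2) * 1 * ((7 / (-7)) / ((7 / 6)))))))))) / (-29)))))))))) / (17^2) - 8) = -2045533908 / 2182580575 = -0.9372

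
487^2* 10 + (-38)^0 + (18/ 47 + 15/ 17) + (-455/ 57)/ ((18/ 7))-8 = 1944242552113/ 819774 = 2371681.16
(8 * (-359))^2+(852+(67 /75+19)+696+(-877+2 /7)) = 4330764469 /525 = 8249075.18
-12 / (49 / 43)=-516 / 49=-10.53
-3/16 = -0.19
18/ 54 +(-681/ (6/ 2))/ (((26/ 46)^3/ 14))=-115997981/ 6591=-17599.45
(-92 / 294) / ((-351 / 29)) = 1334 / 51597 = 0.03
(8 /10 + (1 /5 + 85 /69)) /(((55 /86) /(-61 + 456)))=95116 /69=1378.49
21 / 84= 1 / 4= 0.25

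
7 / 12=0.58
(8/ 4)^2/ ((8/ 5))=5/ 2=2.50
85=85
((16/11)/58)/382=4/60929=0.00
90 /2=45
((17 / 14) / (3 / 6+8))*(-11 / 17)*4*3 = -132 / 119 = -1.11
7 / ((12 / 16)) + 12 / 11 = 344 / 33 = 10.42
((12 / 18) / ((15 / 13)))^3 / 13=1352 / 91125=0.01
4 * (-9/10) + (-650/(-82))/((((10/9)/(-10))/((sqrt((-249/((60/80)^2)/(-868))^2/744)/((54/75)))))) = -18/5 - 674375 * sqrt(186)/4964526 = -5.45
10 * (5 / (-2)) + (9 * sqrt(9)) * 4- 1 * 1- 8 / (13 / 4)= 1034 / 13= 79.54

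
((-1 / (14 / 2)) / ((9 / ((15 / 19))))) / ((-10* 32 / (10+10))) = 5 / 6384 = 0.00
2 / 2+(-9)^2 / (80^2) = 6481 / 6400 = 1.01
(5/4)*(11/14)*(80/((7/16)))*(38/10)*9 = 300960/49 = 6142.04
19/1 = 19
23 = 23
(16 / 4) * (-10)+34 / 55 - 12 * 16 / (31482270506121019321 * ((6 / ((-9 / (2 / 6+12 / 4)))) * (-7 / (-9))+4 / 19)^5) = -6737767668115867039265879491868200899 / 171088283354742699522966810402488320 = -39.38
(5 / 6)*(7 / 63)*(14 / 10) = 7 / 54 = 0.13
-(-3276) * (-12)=-39312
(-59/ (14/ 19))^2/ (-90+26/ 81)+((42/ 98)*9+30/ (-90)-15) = -82.97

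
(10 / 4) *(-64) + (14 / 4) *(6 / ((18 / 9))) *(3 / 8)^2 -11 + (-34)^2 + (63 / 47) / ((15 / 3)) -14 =29260159 / 30080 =972.74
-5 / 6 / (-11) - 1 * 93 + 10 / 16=-24367 / 264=-92.30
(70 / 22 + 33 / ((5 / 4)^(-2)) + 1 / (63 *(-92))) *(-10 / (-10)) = 13961071 / 255024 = 54.74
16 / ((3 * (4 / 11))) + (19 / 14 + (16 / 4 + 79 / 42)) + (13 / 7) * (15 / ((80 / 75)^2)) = 249385 / 5376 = 46.39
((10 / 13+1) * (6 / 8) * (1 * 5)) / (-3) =-115 / 52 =-2.21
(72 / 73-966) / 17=-70446 / 1241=-56.77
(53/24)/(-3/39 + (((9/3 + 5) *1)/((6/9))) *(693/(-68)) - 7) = -11713/686184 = -0.02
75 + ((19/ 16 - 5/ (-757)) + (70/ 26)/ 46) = 276147997/ 3621488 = 76.25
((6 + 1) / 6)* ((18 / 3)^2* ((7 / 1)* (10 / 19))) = 2940 / 19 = 154.74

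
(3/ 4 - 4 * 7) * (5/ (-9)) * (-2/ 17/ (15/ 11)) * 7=-8393/ 918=-9.14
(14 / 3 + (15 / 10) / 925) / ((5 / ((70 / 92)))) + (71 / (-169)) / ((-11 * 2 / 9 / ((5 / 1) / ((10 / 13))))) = 16679771 / 9126975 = 1.83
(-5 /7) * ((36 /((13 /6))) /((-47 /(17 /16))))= 2295 /8554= 0.27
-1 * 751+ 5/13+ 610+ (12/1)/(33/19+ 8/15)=-1138256/8411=-135.33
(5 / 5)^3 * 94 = 94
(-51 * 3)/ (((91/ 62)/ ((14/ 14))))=-9486/ 91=-104.24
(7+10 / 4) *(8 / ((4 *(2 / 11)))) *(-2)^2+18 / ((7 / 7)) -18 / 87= 12638 / 29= 435.79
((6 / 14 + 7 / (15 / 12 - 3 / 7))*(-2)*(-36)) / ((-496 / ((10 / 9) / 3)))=-7205 / 14973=-0.48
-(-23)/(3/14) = 322/3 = 107.33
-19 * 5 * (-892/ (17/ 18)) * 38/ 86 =28981080/ 731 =39645.80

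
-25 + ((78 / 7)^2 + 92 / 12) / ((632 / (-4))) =-600029 / 23226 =-25.83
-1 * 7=-7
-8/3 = -2.67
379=379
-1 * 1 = -1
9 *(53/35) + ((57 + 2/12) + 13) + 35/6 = 3137/35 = 89.63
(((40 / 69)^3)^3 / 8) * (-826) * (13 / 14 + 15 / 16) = -50507776000000000 / 35452087835576229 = -1.42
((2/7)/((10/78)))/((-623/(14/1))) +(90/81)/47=-34838/1317645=-0.03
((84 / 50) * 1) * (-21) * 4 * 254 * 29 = -25987248 / 25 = -1039489.92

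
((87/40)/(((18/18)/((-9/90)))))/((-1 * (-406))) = -3/5600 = -0.00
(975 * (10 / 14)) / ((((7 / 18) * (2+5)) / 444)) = 38961000 / 343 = 113588.92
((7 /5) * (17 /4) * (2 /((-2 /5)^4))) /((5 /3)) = 8925 /32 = 278.91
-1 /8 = -0.12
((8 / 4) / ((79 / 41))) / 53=82 / 4187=0.02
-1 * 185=-185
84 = 84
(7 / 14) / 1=1 / 2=0.50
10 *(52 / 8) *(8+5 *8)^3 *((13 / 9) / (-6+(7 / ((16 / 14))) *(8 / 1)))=10383360 / 43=241473.49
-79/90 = -0.88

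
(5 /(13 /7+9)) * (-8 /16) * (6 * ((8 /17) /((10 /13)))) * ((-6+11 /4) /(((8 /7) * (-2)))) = -24843 /20672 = -1.20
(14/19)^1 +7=147/19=7.74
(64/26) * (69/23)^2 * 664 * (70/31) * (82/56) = 19601280/403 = 48638.41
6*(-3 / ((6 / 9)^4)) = -91.12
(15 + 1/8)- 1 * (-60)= 601/8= 75.12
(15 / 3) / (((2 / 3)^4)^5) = 17433922005 / 1048576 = 16626.28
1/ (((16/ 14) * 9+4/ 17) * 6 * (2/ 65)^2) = 502775/ 30048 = 16.73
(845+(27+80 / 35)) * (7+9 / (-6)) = 33660 / 7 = 4808.57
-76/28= -19/7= -2.71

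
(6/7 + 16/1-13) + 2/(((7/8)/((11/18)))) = 331/63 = 5.25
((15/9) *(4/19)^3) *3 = 0.05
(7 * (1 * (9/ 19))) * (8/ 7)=72/ 19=3.79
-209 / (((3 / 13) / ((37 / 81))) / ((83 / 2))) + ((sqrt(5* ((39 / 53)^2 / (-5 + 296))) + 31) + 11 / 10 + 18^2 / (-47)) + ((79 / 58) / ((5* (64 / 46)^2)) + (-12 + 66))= -57959343541853 / 3391580160 + 13* sqrt(1455) / 5141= -17089.09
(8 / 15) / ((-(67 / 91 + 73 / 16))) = -11648 / 115725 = -0.10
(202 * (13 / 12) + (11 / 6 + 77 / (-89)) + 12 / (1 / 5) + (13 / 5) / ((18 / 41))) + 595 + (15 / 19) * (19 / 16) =56496851 / 64080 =881.66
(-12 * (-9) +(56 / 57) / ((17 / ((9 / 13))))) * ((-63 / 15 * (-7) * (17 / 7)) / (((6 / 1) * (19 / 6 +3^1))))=1905372 / 9139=208.49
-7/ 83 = -0.08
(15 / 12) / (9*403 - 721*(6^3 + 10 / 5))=-5 / 614204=-0.00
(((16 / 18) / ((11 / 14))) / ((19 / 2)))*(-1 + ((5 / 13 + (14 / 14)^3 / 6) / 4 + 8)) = 62356 / 73359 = 0.85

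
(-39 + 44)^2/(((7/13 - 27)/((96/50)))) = -78/43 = -1.81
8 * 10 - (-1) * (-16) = 64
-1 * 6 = -6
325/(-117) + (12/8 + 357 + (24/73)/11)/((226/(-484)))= -57210326/74241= -770.60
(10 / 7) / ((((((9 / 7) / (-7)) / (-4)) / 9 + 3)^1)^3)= 10756480 / 204336469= 0.05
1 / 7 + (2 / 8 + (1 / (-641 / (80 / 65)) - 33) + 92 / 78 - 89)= -84297331 / 699972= -120.43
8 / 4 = 2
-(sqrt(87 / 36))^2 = -2.42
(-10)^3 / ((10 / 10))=-1000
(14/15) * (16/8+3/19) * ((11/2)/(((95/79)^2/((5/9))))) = 19702837/4629825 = 4.26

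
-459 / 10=-45.90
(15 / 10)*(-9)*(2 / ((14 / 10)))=-135 / 7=-19.29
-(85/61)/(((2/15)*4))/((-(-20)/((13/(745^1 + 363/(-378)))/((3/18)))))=-626535/45749512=-0.01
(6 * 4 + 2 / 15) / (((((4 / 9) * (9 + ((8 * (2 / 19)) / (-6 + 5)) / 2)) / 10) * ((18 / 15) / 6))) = 51585 / 163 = 316.47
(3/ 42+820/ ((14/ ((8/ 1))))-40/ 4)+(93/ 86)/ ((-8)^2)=17671243/ 38528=458.66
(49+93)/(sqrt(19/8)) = 284*sqrt(38)/19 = 92.14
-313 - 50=-363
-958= -958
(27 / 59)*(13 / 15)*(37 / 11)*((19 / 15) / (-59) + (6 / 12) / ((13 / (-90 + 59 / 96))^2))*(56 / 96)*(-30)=-5620862576749 / 10194595840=-551.36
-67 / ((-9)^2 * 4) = -67 / 324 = -0.21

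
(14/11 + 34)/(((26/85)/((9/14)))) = 74205/1001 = 74.13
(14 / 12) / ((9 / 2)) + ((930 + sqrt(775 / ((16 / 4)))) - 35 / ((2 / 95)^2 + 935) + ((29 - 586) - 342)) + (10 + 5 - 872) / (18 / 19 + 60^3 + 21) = 5 * sqrt(31) / 2 + 3243656626544192 / 103903878660129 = 45.14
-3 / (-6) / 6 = 1 / 12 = 0.08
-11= -11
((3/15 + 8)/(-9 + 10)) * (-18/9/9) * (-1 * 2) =3.64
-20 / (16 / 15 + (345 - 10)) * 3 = -900 / 5041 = -0.18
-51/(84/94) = -799/14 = -57.07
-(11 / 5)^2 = -121 / 25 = -4.84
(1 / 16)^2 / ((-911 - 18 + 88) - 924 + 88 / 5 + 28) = -5 / 2200832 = -0.00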